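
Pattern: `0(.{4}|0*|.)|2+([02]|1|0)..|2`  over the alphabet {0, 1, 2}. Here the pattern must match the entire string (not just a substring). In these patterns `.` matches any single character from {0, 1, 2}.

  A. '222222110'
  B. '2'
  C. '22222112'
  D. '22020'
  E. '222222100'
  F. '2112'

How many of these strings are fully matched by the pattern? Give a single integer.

A. '222222110' → match
B. '2' → match
C. '22222112' → match
D. '22020' → match
E. '222222100' → match
F. '2112' → match
Total matched: 6

6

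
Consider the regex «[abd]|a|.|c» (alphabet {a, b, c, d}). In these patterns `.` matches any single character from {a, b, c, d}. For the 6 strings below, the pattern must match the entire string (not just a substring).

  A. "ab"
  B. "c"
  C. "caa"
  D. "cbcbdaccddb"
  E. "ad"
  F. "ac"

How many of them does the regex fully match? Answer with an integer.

1

A. "ab" → no match
B. "c" → match
C. "caa" → no match
D. "cbcbdaccddb" → no match
E. "ad" → no match
F. "ac" → no match
Total matched: 1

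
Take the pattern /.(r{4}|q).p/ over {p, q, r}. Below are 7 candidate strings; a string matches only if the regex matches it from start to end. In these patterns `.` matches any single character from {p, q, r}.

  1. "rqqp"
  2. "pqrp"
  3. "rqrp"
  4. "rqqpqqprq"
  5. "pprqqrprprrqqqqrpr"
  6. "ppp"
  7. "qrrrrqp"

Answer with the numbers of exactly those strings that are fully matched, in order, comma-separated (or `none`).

1 → match
2 → match
3 → match
4 → no match — must end with "p"
5 → no match — must end with "p"
6 → no match
7 → match

1, 2, 3, 7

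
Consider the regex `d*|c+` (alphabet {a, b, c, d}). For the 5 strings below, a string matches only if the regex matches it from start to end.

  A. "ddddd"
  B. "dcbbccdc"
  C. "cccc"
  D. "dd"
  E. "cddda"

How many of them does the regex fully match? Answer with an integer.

3

A → match
B → no match
C → match
D → match
E → no match
Total matched: 3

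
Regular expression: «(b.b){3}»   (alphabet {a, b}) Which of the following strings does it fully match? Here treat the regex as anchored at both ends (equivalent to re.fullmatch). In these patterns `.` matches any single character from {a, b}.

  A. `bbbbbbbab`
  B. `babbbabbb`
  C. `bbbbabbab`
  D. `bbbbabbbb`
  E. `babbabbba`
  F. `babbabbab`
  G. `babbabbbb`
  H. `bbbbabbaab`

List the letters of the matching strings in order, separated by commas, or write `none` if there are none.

A. `bbbbbbbab` → match
B. `babbbabbb` → no match
C. `bbbbabbab` → match
D. `bbbbabbbb` → match
E. `babbabbba` → no match — must end with `b`
F. `babbabbab` → match
G. `babbabbbb` → match
H. `bbbbabbaab` → no match

A, C, D, F, G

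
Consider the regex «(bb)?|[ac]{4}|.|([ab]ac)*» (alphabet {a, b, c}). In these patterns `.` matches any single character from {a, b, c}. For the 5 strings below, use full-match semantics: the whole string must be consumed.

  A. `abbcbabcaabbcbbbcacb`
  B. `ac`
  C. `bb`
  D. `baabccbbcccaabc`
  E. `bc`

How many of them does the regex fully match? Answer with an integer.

A → no match
B → no match
C → match
D → no match
E → no match
Total matched: 1

1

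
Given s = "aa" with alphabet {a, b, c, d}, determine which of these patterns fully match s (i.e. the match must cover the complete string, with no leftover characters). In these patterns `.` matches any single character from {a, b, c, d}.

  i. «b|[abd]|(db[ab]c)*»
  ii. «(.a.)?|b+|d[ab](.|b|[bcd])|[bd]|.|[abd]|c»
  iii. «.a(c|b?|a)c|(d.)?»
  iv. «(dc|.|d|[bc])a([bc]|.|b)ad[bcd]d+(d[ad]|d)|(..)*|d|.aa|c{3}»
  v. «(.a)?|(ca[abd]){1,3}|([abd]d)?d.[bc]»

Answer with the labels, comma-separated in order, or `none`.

i → no match
ii → no match
iii → no match
iv → match
v → match

iv, v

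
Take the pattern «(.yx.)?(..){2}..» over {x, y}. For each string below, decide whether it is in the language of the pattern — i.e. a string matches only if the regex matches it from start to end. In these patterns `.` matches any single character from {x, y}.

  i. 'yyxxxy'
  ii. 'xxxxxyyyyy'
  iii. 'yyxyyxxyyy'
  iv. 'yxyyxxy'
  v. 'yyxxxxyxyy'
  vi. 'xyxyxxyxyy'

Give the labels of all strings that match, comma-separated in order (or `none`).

i, iii, v, vi

i. 'yyxxxy' → match
ii. 'xxxxxyyyyy' → no match
iii. 'yyxyyxxyyy' → match
iv. 'yxyyxxy' → no match
v. 'yyxxxxyxyy' → match
vi. 'xyxyxxyxyy' → match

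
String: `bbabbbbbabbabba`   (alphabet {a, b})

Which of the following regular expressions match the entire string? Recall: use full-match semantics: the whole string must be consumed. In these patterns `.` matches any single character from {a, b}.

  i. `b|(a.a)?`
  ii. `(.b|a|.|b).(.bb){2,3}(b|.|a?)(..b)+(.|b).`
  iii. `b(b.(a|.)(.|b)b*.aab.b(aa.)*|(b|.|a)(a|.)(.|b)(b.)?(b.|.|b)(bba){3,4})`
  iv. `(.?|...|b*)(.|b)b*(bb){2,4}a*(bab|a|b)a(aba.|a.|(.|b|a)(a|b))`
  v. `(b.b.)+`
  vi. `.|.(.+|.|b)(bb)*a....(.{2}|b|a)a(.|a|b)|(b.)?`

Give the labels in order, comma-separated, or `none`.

iii

i → no match
ii → no match
iii → match
iv → no match
v → no match
vi → no match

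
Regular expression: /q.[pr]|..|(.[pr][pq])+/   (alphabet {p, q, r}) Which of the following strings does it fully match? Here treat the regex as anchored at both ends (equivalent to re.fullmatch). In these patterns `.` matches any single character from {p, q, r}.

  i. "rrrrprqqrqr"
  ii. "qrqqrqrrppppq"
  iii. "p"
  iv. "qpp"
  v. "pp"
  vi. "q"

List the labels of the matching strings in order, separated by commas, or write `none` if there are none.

iv, v

i → no match
ii → no match
iii → no match
iv → match
v → match
vi → no match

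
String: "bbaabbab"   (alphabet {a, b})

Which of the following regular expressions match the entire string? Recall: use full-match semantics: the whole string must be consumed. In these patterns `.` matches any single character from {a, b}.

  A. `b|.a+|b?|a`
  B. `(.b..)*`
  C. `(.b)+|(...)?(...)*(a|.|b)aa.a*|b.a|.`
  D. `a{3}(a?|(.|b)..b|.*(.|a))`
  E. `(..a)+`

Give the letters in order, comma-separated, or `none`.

A → no match
B → match
C → no match
D → no match — must start with "a"
E → no match — must end with "a"

B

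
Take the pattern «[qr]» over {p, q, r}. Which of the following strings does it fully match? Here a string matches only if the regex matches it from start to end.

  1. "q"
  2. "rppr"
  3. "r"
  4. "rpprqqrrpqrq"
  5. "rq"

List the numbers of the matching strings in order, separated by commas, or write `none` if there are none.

1, 3

1 → match
2 → no match
3 → match
4 → no match
5 → no match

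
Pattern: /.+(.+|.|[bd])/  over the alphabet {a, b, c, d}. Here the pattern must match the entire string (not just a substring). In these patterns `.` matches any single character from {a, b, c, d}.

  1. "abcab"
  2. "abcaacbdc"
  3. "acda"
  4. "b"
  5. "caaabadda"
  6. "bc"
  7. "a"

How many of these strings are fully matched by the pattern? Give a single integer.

5

1. "abcab" → match
2. "abcaacbdc" → match
3. "acda" → match
4. "b" → no match
5. "caaabadda" → match
6. "bc" → match
7. "a" → no match
Total matched: 5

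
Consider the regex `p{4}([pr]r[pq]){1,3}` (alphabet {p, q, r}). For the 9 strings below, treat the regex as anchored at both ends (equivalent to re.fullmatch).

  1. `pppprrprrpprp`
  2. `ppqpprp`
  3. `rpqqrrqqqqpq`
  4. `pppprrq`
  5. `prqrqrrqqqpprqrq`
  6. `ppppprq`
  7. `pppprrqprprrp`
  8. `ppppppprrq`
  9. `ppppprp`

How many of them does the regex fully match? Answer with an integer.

1 → match
2 → no match
3 → no match — must start with `p`
4 → match
5 → no match
6 → match
7 → match
8 → no match
9 → match
Total matched: 5

5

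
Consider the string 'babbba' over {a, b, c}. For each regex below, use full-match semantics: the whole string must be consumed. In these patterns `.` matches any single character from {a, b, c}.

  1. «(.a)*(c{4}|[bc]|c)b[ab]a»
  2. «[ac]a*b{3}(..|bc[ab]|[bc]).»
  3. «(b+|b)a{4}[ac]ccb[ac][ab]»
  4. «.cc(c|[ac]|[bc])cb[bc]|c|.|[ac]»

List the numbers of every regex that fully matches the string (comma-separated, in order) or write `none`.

1

1 → match
2 → no match
3 → no match
4 → no match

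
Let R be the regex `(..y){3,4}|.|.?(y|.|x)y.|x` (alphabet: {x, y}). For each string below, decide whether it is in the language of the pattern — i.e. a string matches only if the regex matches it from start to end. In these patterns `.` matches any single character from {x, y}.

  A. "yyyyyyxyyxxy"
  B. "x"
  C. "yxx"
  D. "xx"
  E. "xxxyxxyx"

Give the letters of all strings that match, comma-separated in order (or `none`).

A, B

A → match
B → match
C → no match
D → no match
E → no match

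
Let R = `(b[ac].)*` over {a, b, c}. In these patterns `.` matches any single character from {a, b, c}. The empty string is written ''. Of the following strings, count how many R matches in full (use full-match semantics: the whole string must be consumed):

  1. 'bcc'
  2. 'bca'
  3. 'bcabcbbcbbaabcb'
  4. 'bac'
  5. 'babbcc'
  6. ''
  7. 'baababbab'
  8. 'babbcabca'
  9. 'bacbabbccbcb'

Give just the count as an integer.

1 → match
2 → match
3 → match
4 → match
5 → match
6 → match
7 → match
8 → match
9 → match
Total matched: 9

9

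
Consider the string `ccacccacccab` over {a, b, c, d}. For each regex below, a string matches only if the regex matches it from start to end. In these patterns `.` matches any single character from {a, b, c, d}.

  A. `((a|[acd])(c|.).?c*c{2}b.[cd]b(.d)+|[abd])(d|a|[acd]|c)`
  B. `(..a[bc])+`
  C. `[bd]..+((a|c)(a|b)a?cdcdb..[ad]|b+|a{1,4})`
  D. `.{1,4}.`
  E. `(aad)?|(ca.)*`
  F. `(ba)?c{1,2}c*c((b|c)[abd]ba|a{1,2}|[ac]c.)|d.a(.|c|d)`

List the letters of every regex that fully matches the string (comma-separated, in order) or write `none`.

B

A → no match
B → match
C → no match
D → no match
E → no match
F → no match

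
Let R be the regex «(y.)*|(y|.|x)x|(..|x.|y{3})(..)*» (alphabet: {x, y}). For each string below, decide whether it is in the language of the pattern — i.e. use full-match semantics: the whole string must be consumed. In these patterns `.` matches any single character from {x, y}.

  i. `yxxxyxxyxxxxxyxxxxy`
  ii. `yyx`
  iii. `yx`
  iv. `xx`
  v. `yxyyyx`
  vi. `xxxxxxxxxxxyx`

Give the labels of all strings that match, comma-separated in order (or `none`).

i → no match
ii → no match
iii → match
iv → match
v → match
vi → no match

iii, iv, v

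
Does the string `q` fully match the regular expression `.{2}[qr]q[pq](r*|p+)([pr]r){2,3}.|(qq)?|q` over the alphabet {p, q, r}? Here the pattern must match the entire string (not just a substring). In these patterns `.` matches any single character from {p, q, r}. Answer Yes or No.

Yes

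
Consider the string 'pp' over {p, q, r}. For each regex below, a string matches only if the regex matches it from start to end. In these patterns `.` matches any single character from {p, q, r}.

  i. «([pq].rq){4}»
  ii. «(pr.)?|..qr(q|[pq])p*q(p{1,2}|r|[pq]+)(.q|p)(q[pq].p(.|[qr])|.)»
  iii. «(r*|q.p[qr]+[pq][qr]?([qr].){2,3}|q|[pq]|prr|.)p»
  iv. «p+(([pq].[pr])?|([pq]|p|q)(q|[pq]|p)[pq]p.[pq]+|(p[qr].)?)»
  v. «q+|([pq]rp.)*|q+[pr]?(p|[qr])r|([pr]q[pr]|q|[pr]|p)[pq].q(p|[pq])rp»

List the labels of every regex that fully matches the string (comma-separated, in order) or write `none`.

iii, iv

i → no match — must end with 'rq'
ii → no match
iii → match
iv → match
v → no match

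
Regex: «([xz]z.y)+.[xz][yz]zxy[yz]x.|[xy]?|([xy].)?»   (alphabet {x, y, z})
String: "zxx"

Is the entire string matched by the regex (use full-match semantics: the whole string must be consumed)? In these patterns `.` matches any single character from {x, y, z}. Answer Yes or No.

No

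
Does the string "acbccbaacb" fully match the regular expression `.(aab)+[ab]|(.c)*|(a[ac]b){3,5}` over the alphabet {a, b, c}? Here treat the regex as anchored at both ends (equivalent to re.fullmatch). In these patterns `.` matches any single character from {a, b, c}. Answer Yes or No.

No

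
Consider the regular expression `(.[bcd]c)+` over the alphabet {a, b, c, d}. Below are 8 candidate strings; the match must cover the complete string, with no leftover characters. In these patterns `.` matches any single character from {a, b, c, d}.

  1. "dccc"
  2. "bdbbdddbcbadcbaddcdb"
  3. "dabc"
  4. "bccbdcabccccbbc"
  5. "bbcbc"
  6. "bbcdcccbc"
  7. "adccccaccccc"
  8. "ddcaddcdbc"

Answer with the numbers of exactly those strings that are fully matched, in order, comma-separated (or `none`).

4, 6, 7

1 → no match
2 → no match — must end with "c"
3 → no match
4 → match
5 → no match
6 → match
7 → match
8 → no match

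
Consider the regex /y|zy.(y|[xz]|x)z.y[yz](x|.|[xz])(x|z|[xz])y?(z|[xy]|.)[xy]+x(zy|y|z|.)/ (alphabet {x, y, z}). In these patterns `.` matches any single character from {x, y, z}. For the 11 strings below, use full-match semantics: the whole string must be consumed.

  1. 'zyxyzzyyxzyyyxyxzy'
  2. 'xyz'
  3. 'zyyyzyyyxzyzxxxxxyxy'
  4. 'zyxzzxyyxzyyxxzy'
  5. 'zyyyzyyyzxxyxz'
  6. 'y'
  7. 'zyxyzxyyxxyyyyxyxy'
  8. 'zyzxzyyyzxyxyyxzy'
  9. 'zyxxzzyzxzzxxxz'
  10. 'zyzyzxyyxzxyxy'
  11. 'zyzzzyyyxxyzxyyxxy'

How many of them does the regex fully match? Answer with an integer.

10

1 → match
2. 'xyz' → no match
3 → match
4 → match
5 → match
6. 'y' → match
7 → match
8 → match
9 → match
10 → match
11 → match
Total matched: 10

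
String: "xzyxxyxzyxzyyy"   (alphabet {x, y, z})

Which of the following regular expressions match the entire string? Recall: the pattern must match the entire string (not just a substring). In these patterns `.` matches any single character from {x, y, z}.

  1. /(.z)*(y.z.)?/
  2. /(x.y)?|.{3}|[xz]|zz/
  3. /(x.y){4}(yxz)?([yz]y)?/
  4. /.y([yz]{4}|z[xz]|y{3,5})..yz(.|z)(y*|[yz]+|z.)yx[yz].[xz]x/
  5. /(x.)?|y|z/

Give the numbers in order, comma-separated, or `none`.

3

1 → no match
2 → no match
3 → match
4 → no match — must end with "x"
5 → no match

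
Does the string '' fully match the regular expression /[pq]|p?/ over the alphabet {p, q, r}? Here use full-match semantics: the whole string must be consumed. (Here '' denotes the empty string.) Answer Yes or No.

Yes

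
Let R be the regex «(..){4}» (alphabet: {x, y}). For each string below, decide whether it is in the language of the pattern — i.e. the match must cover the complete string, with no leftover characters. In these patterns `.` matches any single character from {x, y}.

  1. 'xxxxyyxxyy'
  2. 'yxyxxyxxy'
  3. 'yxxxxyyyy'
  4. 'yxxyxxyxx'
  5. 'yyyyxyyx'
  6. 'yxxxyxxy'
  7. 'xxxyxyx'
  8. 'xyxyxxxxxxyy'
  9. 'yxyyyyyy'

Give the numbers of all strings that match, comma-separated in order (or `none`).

1 → no match
2 → no match
3 → no match
4 → no match
5 → match
6 → match
7 → no match
8 → no match
9 → match

5, 6, 9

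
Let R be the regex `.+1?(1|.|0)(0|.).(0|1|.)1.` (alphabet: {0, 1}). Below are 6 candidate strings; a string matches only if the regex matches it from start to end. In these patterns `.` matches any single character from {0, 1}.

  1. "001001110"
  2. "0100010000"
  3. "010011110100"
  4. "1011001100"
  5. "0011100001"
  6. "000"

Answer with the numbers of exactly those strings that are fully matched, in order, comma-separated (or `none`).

1 → match
2 → no match
3 → no match
4 → no match
5 → no match
6 → no match

1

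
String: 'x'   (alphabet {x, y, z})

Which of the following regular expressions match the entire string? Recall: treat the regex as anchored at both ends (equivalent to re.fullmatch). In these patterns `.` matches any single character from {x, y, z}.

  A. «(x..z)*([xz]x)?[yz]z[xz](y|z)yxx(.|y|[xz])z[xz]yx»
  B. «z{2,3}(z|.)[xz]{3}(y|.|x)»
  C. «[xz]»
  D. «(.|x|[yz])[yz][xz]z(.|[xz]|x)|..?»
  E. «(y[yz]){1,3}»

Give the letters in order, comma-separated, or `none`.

A → no match — must end with 'yx'
B → no match — must start with 'z'
C → match
D → match
E → no match — must start with 'y'

C, D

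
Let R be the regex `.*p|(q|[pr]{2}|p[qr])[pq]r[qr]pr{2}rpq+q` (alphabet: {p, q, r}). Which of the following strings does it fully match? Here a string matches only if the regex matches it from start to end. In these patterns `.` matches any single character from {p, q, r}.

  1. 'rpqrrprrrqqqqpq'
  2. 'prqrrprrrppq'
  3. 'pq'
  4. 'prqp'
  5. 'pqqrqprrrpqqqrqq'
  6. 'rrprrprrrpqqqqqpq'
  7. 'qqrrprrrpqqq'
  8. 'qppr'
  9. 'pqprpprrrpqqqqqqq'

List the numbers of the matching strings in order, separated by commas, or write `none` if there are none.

4, 7

1 → no match
2 → no match
3 → no match
4 → match
5 → no match
6 → no match
7 → match
8 → no match
9 → no match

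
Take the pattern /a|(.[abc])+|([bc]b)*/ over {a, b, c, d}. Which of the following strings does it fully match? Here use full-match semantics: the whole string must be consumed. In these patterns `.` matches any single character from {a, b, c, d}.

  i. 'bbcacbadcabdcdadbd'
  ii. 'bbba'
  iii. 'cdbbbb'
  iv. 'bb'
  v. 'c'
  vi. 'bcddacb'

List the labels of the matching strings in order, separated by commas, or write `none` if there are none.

i → no match
ii → match
iii → no match
iv → match
v → no match
vi → no match

ii, iv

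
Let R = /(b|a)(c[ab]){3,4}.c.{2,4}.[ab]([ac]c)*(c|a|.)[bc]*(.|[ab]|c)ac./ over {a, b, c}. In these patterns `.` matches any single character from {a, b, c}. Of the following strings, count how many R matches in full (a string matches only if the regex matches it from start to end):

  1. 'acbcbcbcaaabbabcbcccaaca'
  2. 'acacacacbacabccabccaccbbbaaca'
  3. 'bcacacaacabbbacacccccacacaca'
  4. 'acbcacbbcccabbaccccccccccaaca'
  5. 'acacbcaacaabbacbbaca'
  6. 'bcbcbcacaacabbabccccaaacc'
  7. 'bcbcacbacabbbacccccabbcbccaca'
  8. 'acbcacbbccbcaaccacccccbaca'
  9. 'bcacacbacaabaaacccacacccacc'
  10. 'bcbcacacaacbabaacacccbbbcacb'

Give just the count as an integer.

9

1 → no match
2 → match
3 → match
4 → match
5 → match
6 → match
7 → match
8 → match
9 → match
10 → match
Total matched: 9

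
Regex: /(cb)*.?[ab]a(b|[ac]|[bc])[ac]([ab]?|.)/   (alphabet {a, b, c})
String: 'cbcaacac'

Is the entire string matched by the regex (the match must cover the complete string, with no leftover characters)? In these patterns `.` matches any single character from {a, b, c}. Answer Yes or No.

Yes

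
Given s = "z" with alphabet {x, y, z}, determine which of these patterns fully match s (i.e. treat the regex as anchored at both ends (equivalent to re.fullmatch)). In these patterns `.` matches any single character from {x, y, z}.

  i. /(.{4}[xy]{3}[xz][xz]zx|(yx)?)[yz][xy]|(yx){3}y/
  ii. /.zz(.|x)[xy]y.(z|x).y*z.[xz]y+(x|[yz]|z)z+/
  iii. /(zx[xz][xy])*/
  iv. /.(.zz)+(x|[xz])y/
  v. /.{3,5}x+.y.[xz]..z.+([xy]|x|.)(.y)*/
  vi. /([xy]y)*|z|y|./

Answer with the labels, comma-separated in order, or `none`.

i → no match
ii → no match
iii → no match
iv → no match — must end with "y"
v → no match
vi → match

vi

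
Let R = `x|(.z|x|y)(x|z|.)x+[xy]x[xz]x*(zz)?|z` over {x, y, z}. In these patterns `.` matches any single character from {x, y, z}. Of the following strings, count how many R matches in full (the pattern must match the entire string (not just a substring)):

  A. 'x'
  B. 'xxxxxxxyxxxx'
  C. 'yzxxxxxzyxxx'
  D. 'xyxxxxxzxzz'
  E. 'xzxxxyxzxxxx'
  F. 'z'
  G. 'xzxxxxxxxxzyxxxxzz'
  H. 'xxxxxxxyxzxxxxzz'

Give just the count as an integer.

A → match
B → match
C → no match
D → match
E → match
F → match
G → no match
H → match
Total matched: 6

6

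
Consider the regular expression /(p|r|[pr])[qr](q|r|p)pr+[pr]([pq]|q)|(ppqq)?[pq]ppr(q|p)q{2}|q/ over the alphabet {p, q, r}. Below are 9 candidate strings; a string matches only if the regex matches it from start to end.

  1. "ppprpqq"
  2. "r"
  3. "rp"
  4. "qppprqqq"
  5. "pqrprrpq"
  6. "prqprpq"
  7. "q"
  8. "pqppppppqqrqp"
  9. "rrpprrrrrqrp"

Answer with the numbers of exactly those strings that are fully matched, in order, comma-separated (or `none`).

1, 5, 6, 7

1. "ppprpqq" → match
2. "r" → no match
3. "rp" → no match
4. "qppprqqq" → no match
5. "pqrprrpq" → match
6. "prqprpq" → match
7. "q" → match
8 → no match
9. "rrpprrrrrqrp" → no match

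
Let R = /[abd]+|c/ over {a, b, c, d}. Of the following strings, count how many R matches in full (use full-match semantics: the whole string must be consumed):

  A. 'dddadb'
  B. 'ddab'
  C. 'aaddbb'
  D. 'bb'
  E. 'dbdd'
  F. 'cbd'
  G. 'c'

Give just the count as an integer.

A → match
B → match
C → match
D → match
E → match
F → no match
G → match
Total matched: 6

6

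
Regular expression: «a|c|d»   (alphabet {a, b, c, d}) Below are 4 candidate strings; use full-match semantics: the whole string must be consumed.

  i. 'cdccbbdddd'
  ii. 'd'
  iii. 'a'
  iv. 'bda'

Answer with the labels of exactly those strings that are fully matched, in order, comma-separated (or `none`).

ii, iii

i → no match
ii → match
iii → match
iv → no match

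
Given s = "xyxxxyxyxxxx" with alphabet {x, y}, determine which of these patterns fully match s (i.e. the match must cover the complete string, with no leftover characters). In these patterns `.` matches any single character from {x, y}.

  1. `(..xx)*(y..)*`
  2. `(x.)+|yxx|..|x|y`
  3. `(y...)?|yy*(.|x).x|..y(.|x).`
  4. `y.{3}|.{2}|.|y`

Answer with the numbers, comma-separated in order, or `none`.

2

1 → no match
2 → match
3 → no match
4 → no match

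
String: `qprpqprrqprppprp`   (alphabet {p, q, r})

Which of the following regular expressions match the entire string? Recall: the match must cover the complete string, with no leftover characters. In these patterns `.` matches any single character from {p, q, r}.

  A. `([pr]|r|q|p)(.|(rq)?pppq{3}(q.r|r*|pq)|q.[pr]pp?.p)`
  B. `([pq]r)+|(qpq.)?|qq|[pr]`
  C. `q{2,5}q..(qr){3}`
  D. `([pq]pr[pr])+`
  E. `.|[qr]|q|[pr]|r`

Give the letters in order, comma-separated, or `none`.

A → no match
B → no match
C → no match — must end with `qr`
D → match
E → no match

D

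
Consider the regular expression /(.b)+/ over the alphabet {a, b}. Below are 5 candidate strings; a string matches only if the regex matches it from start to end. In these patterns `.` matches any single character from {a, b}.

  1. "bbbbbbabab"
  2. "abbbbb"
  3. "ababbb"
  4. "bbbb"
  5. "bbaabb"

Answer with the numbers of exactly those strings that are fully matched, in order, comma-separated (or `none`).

1, 2, 3, 4

1 → match
2 → match
3 → match
4 → match
5 → no match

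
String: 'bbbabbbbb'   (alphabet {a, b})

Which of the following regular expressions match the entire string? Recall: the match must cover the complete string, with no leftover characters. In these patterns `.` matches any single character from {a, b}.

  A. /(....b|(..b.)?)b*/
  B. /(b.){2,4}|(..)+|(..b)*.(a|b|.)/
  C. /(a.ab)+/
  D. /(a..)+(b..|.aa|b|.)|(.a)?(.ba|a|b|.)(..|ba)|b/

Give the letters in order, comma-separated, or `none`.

A → match
B → no match
C → no match — must start with 'a'
D → no match

A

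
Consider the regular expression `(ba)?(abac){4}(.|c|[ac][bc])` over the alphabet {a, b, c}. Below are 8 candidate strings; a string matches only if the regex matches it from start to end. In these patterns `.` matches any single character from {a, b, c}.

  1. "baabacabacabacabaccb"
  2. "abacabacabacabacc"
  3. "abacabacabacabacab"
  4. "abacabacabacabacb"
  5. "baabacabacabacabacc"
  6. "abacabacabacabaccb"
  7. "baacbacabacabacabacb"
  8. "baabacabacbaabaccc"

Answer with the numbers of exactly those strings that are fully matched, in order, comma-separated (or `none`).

1 → match
2 → match
3 → match
4 → match
5 → match
6 → match
7 → no match
8 → no match

1, 2, 3, 4, 5, 6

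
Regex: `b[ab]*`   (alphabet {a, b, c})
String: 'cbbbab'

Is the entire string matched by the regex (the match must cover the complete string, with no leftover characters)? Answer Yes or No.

No

Every match must start with 'b', but 'cbbbab' does not.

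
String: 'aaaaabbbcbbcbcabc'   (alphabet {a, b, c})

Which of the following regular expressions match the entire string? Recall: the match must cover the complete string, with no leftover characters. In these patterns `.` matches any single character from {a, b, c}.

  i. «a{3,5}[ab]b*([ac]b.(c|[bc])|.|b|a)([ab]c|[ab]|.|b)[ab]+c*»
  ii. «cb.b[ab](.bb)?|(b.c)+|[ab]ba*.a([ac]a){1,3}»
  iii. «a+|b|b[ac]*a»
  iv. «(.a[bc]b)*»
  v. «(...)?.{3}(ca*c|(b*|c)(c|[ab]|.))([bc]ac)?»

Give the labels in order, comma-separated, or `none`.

i

i → match
ii → no match
iii → no match
iv → no match
v → no match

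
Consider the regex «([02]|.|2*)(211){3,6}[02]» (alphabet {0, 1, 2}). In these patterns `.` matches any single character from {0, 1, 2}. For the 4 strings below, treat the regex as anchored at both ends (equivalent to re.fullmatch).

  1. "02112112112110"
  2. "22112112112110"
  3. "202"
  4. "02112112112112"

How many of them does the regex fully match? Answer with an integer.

3

1 → match
2 → match
3 → no match
4 → match
Total matched: 3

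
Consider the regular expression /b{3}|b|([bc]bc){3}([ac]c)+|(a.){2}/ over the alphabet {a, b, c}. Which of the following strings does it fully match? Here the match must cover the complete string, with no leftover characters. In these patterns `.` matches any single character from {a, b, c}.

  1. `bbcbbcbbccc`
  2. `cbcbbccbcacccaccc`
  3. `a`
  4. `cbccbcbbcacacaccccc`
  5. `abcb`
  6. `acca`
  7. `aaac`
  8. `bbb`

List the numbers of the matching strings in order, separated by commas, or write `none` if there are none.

1, 2, 4, 7, 8

1 → match
2 → match
3 → no match
4 → match
5 → no match
6 → no match
7 → match
8 → match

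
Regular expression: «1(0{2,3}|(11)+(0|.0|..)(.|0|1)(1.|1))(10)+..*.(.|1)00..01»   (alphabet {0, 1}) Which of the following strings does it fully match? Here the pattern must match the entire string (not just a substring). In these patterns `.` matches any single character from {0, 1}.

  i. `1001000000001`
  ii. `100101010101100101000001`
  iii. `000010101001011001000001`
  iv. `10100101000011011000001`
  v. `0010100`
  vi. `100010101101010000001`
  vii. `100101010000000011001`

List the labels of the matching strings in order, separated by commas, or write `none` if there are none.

i → no match
ii → match
iii → no match — must start with `1`
iv → no match
v → no match — must start with `1`
vi → match
vii → no match

ii, vi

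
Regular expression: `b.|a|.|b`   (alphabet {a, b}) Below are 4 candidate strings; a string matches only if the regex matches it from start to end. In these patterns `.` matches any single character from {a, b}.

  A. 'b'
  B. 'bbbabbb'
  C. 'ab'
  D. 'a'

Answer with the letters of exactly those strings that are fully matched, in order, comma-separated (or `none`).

A → match
B → no match
C → no match
D → match

A, D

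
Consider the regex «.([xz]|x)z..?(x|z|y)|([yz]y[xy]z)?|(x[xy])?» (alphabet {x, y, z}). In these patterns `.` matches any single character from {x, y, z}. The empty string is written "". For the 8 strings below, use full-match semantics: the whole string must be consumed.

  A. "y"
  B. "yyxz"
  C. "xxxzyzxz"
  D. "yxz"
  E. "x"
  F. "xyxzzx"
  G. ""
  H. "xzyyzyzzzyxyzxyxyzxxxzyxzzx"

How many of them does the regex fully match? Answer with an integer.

2

A. "y" → no match
B. "yyxz" → match
C. "xxxzyzxz" → no match
D. "yxz" → no match
E. "x" → no match
F. "xyxzzx" → no match
G. "" → match
H → no match
Total matched: 2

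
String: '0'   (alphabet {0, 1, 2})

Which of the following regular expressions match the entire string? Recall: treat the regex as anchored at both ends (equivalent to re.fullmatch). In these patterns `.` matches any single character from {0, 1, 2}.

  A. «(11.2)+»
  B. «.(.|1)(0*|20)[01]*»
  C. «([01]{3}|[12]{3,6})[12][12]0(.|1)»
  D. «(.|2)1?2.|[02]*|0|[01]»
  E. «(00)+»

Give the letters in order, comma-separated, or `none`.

D

A → no match — must start with '11'
B → no match
C → no match
D → match
E → no match — must start with '00'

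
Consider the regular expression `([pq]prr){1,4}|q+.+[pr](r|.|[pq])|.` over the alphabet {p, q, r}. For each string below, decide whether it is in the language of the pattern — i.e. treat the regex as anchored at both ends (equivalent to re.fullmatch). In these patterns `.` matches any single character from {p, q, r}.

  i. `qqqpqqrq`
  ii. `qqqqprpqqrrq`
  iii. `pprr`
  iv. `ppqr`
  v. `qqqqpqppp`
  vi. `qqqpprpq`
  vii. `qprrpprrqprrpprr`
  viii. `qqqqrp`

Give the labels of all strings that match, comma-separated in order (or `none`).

i → match
ii → match
iii → match
iv → no match
v → match
vi → match
vii → match
viii → match

i, ii, iii, v, vi, vii, viii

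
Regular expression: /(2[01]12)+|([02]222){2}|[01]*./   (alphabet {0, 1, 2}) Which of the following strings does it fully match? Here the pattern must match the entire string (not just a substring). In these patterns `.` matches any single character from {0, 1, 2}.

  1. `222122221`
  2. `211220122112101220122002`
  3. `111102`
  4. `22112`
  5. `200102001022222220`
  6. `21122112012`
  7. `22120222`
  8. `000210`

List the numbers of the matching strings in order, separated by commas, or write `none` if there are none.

3

1 → no match
2 → no match
3 → match
4 → no match
5 → no match
6 → no match
7 → no match
8 → no match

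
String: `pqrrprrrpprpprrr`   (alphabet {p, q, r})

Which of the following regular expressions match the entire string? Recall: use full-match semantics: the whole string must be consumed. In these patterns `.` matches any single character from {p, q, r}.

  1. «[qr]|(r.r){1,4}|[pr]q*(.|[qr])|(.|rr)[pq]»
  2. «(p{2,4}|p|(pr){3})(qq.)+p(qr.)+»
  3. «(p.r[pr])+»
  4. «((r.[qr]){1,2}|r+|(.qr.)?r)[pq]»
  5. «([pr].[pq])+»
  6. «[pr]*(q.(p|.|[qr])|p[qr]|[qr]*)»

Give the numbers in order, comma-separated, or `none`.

3

1 → no match
2 → no match
3 → match
4 → no match
5 → no match
6 → no match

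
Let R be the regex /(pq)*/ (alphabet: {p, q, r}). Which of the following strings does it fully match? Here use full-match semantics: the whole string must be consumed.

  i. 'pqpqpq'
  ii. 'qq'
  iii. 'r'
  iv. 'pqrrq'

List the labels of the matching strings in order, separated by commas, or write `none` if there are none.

i

i → match
ii → no match
iii → no match
iv → no match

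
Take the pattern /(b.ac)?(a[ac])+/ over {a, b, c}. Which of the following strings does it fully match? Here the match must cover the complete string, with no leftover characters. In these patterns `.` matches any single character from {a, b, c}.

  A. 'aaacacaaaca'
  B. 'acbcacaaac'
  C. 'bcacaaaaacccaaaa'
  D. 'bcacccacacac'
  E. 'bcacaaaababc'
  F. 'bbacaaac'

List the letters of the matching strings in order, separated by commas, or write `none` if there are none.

A. 'aaacacaaaca' → no match
B. 'acbcacaaac' → no match
C → no match
D. 'bcacccacacac' → no match
E. 'bcacaaaababc' → no match
F. 'bbacaaac' → match

F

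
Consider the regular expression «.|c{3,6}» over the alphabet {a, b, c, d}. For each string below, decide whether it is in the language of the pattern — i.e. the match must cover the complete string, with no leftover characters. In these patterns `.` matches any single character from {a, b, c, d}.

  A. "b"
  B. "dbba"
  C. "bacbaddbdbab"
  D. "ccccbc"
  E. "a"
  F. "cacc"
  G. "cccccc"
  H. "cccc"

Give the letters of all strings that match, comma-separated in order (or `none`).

A, E, G, H

A → match
B → no match
C → no match
D → no match
E → match
F → no match
G → match
H → match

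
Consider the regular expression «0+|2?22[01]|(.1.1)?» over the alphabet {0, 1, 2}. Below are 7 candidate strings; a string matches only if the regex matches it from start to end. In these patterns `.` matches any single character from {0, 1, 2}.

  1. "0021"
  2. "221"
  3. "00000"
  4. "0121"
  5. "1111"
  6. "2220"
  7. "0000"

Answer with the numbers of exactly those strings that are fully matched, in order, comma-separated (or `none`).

2, 3, 4, 5, 6, 7

1 → no match
2 → match
3 → match
4 → match
5 → match
6 → match
7 → match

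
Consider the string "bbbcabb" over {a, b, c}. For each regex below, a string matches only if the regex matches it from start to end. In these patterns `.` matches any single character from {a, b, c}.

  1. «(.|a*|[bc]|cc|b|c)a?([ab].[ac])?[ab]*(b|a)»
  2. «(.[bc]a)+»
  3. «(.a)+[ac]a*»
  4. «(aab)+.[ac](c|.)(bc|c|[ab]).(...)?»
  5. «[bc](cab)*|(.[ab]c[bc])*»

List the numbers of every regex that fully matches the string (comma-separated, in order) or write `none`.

1 → match
2 → no match — must end with "a"
3 → no match
4 → no match — must start with "aab"
5 → no match

1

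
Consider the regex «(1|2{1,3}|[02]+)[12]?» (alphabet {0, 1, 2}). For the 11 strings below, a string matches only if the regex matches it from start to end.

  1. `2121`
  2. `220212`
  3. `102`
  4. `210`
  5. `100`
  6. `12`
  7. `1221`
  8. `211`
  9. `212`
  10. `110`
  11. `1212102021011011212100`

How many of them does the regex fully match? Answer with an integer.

1. `2121` → no match
2. `220212` → no match
3. `102` → no match
4. `210` → no match
5. `100` → no match
6. `12` → match
7. `1221` → no match
8. `211` → no match
9. `212` → no match
10. `110` → no match
11 → no match
Total matched: 1

1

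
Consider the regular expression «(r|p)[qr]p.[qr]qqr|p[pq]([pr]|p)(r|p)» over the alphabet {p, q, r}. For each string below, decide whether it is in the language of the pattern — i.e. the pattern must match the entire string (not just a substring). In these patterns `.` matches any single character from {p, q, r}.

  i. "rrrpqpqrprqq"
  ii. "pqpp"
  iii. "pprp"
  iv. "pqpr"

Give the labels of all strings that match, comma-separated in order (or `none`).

ii, iii, iv

i → no match
ii → match
iii → match
iv → match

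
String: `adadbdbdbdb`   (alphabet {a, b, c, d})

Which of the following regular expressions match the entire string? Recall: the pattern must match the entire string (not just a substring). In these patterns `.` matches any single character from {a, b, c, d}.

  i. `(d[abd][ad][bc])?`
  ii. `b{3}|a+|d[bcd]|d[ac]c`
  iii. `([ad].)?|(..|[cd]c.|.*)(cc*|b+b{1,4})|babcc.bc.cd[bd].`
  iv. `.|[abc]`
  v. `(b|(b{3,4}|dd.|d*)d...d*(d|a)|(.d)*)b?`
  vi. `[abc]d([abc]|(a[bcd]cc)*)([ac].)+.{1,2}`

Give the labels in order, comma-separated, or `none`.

i → no match
ii → no match
iii → no match
iv → no match
v → match
vi → no match

v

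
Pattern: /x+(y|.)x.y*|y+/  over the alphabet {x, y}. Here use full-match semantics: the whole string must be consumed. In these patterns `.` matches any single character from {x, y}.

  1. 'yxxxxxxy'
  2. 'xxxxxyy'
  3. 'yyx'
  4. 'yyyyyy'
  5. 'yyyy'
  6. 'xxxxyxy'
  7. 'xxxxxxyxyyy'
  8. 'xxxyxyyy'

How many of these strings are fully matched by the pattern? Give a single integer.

1 → no match
2 → match
3 → no match
4 → match
5 → match
6 → match
7 → match
8 → match
Total matched: 6

6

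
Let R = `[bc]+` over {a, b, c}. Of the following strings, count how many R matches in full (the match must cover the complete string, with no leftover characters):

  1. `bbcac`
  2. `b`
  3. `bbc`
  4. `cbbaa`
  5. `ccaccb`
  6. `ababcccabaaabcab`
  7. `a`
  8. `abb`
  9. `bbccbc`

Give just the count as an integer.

1 → no match
2 → match
3 → match
4 → no match
5 → no match
6 → no match
7 → no match
8 → no match
9 → match
Total matched: 3

3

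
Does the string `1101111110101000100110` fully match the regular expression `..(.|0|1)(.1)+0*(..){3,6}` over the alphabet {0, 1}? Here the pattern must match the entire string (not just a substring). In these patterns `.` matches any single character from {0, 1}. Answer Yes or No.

Yes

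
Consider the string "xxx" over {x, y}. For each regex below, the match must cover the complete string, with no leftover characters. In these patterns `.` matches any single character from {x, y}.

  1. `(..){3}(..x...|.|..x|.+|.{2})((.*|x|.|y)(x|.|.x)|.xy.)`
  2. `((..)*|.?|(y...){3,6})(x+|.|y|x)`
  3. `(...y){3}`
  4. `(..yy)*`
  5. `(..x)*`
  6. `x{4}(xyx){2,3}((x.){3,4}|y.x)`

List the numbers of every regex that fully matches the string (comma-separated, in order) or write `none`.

1 → no match
2 → match
3 → no match — must end with "y"
4 → no match
5 → match
6 → no match

2, 5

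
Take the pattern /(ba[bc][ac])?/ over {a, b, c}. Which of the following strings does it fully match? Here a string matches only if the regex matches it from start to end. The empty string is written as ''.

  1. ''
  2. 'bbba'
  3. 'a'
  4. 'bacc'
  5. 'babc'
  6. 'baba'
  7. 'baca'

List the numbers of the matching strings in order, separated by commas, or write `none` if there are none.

1, 4, 5, 6, 7

1. '' → match
2. 'bbba' → no match
3. 'a' → no match
4. 'bacc' → match
5. 'babc' → match
6. 'baba' → match
7. 'baca' → match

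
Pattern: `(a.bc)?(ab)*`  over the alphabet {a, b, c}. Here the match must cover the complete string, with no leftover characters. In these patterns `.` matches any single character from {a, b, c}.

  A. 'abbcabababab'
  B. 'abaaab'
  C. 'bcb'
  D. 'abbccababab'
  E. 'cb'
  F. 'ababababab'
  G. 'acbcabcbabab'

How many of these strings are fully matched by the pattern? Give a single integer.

A. 'abbcabababab' → match
B. 'abaaab' → no match
C. 'bcb' → no match
D. 'abbccababab' → no match
E. 'cb' → no match
F. 'ababababab' → match
G. 'acbcabcbabab' → no match
Total matched: 2

2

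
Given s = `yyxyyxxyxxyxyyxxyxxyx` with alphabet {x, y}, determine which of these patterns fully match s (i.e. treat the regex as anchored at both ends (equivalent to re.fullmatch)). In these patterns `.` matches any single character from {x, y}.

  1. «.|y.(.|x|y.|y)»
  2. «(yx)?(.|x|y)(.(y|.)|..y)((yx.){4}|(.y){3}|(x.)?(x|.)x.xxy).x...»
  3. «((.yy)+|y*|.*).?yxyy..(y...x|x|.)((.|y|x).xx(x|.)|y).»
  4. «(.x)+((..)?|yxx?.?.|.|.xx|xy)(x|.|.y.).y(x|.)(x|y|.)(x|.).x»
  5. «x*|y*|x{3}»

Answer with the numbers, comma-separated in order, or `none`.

2

1 → no match
2 → match
3 → no match
4 → no match
5 → no match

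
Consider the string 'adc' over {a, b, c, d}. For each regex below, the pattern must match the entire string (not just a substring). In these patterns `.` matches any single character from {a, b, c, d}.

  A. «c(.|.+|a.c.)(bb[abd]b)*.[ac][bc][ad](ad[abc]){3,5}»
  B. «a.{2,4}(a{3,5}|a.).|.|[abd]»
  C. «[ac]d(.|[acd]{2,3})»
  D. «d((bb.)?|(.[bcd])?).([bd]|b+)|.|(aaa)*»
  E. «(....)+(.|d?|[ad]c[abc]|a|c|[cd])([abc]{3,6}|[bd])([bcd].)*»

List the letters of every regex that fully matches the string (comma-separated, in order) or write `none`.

C

A → no match — must start with 'c'
B → no match
C → match
D → no match
E → no match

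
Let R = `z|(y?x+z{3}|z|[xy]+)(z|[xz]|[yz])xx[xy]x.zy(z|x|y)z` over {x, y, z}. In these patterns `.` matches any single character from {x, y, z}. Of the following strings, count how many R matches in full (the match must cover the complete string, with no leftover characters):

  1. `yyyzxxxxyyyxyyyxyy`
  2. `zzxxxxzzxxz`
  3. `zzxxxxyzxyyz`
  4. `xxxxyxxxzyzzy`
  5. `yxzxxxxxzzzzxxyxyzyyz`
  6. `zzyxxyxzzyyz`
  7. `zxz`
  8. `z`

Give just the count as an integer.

1

1 → no match — must end with `z`
2. `zzxxxxzzxxz` → no match
3. `zzxxxxyzxyyz` → no match
4 → no match — must end with `z`
5 → no match
6. `zzyxxyxzzyyz` → no match
7. `zxz` → no match
8. `z` → match
Total matched: 1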